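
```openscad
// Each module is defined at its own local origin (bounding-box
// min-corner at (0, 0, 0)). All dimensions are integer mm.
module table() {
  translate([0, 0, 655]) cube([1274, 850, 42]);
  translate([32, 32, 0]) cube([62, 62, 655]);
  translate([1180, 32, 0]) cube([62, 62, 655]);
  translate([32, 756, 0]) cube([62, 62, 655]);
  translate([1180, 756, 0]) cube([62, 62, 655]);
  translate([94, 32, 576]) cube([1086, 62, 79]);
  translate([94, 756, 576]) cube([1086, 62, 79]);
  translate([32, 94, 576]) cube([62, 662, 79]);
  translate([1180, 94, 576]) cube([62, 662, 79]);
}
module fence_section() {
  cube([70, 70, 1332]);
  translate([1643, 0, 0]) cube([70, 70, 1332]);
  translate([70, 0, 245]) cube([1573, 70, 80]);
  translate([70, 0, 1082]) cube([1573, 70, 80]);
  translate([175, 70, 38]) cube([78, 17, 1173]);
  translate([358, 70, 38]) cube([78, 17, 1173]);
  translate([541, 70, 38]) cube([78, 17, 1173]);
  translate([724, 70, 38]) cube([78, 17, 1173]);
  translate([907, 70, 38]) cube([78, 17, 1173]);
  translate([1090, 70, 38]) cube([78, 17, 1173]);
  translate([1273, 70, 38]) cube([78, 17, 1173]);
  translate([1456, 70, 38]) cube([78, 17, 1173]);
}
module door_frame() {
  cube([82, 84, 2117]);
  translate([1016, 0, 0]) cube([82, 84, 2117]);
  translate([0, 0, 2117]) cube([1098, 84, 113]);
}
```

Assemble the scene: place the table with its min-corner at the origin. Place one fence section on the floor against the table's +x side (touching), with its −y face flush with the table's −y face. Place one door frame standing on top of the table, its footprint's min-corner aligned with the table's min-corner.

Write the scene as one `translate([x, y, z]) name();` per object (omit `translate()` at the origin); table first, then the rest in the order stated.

table();
translate([1274, 0, 0]) fence_section();
translate([0, 0, 697]) door_frame();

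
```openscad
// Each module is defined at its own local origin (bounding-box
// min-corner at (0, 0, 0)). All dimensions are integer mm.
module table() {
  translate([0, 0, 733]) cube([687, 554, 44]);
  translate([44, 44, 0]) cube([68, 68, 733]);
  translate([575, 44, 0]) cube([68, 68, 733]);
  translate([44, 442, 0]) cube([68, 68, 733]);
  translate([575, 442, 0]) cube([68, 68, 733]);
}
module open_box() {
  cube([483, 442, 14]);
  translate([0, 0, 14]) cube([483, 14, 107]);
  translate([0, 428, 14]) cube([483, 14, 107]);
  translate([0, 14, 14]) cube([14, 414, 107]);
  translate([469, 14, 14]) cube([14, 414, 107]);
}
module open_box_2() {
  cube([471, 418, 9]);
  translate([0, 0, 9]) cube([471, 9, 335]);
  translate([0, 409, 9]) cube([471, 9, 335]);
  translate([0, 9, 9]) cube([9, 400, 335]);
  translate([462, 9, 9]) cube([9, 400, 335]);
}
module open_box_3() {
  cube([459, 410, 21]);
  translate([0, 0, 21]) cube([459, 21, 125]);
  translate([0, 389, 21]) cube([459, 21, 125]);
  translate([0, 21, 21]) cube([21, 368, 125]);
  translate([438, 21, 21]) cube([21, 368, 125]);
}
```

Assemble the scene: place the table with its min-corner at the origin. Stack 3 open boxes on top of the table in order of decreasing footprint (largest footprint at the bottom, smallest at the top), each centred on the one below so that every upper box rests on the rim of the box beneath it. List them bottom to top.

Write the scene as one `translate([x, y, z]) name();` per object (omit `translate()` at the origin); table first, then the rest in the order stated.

table();
translate([102, 56, 777]) open_box();
translate([108, 68, 898]) open_box_2();
translate([114, 72, 1242]) open_box_3();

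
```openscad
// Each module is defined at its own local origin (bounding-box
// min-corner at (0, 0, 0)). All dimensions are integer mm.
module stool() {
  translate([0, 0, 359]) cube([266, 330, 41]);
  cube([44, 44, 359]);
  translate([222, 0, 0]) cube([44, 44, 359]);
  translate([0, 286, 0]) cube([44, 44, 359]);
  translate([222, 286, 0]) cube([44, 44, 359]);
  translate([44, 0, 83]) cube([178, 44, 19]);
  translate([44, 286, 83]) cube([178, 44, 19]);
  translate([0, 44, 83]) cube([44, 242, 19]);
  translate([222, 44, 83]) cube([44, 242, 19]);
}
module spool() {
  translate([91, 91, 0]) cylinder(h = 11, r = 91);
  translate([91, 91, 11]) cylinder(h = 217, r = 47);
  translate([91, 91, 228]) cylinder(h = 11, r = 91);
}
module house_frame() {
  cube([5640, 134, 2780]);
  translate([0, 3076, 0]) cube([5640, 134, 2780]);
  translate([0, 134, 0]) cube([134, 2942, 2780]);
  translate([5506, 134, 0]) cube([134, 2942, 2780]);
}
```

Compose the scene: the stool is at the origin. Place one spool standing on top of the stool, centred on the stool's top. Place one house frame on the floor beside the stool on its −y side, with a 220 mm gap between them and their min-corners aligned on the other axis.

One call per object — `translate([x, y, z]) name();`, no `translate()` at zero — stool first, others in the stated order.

stool();
translate([42, 74, 400]) spool();
translate([0, -3430, 0]) house_frame();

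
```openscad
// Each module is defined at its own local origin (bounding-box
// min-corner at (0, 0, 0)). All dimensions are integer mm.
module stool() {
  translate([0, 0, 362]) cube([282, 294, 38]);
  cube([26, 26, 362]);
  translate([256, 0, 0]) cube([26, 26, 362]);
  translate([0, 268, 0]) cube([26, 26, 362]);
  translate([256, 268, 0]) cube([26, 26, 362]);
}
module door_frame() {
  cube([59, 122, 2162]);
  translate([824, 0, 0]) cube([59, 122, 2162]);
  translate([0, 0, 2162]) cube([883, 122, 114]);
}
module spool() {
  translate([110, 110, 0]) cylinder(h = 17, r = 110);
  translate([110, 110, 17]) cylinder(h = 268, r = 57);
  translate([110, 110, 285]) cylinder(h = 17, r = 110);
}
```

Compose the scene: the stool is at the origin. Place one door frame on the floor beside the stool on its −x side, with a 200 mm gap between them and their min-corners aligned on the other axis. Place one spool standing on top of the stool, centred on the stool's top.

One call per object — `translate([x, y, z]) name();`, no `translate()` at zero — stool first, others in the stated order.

stool();
translate([-1083, 0, 0]) door_frame();
translate([31, 37, 400]) spool();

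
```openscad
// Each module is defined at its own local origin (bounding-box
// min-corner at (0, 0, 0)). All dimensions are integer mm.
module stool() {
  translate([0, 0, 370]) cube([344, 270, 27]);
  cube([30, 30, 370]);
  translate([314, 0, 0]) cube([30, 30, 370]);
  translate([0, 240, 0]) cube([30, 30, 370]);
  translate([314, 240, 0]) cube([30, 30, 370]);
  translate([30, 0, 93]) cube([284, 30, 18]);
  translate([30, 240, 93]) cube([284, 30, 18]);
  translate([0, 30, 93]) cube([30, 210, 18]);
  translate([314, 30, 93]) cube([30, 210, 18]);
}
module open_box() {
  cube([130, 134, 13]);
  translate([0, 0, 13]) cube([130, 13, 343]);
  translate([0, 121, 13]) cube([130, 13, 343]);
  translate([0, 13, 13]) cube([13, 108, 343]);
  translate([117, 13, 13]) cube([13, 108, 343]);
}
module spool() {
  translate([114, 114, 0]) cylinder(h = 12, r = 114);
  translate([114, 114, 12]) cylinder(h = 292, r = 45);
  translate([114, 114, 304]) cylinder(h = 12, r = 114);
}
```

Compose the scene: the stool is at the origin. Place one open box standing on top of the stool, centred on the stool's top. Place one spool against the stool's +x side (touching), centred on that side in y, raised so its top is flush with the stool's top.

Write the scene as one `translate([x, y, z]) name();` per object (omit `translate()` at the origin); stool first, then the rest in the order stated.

stool();
translate([107, 68, 397]) open_box();
translate([344, 21, 81]) spool();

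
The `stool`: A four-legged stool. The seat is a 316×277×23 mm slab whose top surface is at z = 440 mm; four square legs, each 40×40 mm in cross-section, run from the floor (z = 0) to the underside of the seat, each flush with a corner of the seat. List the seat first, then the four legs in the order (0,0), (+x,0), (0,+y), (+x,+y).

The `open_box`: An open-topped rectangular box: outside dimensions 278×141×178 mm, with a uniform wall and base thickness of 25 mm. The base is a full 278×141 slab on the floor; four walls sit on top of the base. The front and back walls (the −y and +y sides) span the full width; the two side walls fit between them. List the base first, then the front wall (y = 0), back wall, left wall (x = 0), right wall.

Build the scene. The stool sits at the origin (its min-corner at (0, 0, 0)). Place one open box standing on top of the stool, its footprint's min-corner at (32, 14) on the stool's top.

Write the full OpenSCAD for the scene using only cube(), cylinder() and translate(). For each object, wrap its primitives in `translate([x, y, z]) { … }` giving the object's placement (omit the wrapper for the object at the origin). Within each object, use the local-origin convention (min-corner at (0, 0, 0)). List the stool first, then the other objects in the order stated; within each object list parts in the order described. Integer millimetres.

translate([0, 0, 417]) cube([316, 277, 23]);
cube([40, 40, 417]);
translate([276, 0, 0]) cube([40, 40, 417]);
translate([0, 237, 0]) cube([40, 40, 417]);
translate([276, 237, 0]) cube([40, 40, 417]);
translate([32, 14, 440]) {
  cube([278, 141, 25]);
  translate([0, 0, 25]) cube([278, 25, 153]);
  translate([0, 116, 25]) cube([278, 25, 153]);
  translate([0, 25, 25]) cube([25, 91, 153]);
  translate([253, 25, 25]) cube([25, 91, 153]);
}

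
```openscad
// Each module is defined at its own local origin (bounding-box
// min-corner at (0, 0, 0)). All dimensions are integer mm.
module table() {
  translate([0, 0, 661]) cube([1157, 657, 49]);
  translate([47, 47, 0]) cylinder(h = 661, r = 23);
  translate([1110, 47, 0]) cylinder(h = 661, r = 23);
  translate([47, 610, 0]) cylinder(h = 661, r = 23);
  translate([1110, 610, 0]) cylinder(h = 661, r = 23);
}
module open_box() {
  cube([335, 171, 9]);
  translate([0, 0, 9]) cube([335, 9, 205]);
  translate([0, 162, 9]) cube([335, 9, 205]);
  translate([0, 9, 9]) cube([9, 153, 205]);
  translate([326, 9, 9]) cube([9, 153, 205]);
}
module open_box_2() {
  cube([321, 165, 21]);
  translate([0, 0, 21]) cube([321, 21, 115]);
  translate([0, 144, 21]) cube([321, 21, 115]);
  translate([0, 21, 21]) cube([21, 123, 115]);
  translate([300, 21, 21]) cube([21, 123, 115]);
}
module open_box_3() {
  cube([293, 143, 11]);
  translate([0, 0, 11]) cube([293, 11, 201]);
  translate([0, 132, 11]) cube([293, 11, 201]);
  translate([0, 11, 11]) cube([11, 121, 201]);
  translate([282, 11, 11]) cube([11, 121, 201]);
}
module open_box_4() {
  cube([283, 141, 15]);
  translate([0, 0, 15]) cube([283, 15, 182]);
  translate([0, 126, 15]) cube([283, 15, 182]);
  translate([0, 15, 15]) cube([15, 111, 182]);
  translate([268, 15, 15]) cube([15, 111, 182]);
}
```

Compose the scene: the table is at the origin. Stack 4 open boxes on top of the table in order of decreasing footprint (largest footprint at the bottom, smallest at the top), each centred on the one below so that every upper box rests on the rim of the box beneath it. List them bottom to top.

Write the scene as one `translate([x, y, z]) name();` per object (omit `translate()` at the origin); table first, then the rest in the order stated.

table();
translate([411, 243, 710]) open_box();
translate([418, 246, 924]) open_box_2();
translate([432, 257, 1060]) open_box_3();
translate([437, 258, 1272]) open_box_4();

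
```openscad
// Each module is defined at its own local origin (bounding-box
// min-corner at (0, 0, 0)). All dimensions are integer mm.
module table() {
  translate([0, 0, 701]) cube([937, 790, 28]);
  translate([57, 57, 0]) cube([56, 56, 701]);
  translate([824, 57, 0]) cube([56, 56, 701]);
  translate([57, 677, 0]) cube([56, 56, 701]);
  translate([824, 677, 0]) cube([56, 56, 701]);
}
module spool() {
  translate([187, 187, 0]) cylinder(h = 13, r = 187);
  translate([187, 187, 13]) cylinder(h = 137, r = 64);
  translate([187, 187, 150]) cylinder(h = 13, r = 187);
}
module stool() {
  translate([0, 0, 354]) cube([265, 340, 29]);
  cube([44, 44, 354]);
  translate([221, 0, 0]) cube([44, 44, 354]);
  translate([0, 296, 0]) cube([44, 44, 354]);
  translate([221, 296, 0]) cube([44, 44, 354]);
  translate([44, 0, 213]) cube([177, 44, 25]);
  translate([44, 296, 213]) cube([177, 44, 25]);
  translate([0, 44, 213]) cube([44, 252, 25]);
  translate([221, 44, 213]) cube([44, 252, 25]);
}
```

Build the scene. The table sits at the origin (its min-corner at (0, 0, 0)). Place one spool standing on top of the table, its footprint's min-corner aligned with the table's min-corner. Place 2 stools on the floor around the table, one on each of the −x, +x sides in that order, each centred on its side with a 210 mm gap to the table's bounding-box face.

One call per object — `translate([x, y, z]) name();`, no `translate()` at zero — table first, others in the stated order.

table();
translate([0, 0, 729]) spool();
translate([-475, 225, 0]) stool();
translate([1147, 225, 0]) stool();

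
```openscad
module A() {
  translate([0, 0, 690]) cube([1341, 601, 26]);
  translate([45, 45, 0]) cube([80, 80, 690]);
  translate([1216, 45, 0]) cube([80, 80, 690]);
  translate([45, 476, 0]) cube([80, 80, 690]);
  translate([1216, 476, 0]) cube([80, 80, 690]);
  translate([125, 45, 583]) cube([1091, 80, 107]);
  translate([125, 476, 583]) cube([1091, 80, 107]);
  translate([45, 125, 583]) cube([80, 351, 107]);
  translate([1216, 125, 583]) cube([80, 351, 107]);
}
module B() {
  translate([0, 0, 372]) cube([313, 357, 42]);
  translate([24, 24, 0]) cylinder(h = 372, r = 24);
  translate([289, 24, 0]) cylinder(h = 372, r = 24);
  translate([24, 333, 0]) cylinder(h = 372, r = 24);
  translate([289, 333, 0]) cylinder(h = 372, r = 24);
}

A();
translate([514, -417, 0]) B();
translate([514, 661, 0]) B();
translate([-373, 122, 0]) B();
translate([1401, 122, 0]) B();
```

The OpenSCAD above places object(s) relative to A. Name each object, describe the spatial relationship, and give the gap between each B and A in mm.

A is a table. B is a stool. Four stools sit around the table at the −y, +y, −x, +x sides. The gap between each stool and the table is 60 mm.

Each stool's nearest face is 60 mm from the table's bounding box.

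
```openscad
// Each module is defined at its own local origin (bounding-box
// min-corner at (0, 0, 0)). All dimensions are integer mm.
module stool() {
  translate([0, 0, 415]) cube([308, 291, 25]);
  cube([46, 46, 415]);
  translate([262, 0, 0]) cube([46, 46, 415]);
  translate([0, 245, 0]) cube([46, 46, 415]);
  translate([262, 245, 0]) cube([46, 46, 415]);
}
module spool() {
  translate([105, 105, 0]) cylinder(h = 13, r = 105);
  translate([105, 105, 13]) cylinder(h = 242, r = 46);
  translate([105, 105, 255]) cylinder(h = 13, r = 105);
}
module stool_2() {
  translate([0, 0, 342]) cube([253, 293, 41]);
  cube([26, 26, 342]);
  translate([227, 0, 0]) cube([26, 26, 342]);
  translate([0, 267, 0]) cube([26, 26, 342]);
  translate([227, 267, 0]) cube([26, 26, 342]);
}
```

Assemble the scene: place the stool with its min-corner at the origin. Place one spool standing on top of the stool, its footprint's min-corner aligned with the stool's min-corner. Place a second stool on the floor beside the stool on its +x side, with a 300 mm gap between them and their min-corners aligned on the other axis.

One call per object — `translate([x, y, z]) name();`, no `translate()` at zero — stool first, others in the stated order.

stool();
translate([0, 0, 440]) spool();
translate([608, 0, 0]) stool_2();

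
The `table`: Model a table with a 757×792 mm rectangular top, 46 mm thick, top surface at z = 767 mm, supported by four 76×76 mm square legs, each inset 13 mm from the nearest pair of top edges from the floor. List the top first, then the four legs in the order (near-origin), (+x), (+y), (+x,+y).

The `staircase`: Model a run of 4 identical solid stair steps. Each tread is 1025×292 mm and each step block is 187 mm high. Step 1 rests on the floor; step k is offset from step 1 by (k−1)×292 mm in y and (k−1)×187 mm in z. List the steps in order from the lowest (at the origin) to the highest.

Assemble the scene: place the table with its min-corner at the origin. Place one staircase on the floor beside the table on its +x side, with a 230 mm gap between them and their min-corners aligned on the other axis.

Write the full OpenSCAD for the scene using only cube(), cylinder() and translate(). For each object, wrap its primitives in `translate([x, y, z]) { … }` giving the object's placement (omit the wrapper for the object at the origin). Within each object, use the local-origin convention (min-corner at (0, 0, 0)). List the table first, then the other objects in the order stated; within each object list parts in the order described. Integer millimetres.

translate([0, 0, 721]) cube([757, 792, 46]);
translate([13, 13, 0]) cube([76, 76, 721]);
translate([668, 13, 0]) cube([76, 76, 721]);
translate([13, 703, 0]) cube([76, 76, 721]);
translate([668, 703, 0]) cube([76, 76, 721]);
translate([987, 0, 0]) {
  cube([1025, 292, 187]);
  translate([0, 292, 187]) cube([1025, 292, 187]);
  translate([0, 584, 374]) cube([1025, 292, 187]);
  translate([0, 876, 561]) cube([1025, 292, 187]);
}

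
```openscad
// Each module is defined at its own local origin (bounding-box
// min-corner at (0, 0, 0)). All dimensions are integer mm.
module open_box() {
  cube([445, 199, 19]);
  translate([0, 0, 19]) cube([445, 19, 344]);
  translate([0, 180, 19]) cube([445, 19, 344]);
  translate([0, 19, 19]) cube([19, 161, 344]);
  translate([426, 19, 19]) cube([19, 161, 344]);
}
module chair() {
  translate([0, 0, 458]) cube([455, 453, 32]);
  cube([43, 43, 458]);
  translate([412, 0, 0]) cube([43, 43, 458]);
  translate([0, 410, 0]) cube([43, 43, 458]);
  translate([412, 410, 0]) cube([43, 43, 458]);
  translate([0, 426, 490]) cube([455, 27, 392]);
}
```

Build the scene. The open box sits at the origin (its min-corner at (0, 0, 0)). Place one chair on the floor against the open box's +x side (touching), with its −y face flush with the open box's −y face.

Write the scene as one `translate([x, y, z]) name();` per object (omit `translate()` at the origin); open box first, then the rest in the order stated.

open_box();
translate([445, 0, 0]) chair();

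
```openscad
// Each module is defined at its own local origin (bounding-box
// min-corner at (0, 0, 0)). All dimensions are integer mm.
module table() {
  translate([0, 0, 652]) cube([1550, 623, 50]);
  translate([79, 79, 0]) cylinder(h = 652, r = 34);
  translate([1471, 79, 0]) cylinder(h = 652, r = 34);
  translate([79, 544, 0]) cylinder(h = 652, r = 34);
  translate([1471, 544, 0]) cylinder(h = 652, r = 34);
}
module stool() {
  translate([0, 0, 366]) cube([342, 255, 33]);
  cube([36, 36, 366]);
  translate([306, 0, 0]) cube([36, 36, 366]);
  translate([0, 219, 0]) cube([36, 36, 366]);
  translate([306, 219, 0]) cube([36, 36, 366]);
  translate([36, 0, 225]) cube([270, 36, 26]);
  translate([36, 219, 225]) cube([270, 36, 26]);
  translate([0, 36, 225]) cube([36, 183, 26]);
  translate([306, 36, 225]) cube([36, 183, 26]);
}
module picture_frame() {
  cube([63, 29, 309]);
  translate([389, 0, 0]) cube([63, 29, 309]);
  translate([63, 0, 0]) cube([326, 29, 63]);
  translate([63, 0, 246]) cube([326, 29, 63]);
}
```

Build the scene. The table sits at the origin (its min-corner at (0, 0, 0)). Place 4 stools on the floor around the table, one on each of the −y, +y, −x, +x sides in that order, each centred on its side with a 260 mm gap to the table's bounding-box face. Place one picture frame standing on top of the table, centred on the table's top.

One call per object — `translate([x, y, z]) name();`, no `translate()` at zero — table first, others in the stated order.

table();
translate([604, -515, 0]) stool();
translate([604, 883, 0]) stool();
translate([-602, 184, 0]) stool();
translate([1810, 184, 0]) stool();
translate([549, 297, 702]) picture_frame();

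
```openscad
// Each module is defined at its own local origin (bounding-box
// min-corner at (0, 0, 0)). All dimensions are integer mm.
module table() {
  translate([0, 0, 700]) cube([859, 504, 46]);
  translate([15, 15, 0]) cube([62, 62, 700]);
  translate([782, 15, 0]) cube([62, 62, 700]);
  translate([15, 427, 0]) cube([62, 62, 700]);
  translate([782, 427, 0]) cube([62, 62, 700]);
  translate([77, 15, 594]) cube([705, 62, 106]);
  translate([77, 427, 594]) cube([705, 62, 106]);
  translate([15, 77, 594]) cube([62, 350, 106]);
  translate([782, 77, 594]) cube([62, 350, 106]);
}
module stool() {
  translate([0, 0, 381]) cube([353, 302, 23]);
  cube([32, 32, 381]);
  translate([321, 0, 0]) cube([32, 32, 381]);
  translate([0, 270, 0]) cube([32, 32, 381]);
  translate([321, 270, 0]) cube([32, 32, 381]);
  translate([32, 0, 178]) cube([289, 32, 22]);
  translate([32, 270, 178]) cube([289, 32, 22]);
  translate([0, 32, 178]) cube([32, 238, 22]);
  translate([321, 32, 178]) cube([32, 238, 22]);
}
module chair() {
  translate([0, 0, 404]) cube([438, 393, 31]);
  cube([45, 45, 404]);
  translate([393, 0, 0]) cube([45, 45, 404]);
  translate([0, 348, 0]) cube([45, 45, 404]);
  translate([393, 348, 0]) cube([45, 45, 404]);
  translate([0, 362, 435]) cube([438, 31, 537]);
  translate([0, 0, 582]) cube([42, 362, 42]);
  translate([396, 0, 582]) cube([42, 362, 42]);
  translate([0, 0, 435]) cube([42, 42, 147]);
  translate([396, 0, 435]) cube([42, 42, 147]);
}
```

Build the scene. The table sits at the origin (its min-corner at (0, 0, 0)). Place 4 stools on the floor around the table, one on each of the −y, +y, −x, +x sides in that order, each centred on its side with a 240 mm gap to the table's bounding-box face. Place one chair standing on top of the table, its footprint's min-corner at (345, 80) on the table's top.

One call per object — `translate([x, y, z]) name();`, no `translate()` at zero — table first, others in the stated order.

table();
translate([253, -542, 0]) stool();
translate([253, 744, 0]) stool();
translate([-593, 101, 0]) stool();
translate([1099, 101, 0]) stool();
translate([345, 80, 746]) chair();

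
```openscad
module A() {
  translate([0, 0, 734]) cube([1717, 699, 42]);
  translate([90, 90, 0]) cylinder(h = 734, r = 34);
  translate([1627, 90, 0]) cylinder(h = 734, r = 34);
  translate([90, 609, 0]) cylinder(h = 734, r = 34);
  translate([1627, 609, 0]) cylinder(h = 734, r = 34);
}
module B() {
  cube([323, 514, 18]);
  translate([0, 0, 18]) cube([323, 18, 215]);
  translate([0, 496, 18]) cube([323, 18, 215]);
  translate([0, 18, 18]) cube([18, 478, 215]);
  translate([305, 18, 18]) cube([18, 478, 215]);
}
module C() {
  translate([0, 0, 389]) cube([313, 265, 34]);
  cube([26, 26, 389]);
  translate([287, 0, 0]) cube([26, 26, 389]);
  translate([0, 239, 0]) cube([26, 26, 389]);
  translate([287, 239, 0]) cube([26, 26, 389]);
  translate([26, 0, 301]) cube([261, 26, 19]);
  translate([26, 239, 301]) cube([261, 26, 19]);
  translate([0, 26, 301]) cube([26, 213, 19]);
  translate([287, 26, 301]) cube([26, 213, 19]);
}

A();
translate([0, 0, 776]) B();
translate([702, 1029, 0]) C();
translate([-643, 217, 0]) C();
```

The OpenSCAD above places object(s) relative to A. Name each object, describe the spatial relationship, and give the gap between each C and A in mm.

A is a table. B is an open box. C is a stool. The open box is on top of the table. Two stools sit around the table at the +y, −x sides. The gap between each stool and the table is 330 mm.

Each stool's nearest face is 330 mm from the table's bounding box.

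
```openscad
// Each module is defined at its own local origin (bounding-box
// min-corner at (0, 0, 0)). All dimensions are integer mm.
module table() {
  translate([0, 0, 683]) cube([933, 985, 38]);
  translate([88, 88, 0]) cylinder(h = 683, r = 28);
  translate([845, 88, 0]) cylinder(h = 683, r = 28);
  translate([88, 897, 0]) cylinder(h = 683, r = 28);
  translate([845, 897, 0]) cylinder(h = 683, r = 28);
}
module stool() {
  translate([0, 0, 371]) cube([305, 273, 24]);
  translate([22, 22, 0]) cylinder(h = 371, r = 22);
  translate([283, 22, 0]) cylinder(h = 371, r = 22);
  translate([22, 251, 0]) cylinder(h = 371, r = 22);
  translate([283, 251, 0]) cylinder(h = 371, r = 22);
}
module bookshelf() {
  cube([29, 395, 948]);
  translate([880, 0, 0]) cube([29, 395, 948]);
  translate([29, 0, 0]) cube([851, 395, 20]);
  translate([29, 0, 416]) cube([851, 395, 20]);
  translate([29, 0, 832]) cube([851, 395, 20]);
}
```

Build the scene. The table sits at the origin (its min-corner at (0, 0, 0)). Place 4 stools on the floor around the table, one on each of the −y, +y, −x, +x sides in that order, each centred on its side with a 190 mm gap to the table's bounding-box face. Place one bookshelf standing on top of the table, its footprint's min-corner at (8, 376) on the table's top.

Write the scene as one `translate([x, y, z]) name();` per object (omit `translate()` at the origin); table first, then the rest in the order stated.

table();
translate([314, -463, 0]) stool();
translate([314, 1175, 0]) stool();
translate([-495, 356, 0]) stool();
translate([1123, 356, 0]) stool();
translate([8, 376, 721]) bookshelf();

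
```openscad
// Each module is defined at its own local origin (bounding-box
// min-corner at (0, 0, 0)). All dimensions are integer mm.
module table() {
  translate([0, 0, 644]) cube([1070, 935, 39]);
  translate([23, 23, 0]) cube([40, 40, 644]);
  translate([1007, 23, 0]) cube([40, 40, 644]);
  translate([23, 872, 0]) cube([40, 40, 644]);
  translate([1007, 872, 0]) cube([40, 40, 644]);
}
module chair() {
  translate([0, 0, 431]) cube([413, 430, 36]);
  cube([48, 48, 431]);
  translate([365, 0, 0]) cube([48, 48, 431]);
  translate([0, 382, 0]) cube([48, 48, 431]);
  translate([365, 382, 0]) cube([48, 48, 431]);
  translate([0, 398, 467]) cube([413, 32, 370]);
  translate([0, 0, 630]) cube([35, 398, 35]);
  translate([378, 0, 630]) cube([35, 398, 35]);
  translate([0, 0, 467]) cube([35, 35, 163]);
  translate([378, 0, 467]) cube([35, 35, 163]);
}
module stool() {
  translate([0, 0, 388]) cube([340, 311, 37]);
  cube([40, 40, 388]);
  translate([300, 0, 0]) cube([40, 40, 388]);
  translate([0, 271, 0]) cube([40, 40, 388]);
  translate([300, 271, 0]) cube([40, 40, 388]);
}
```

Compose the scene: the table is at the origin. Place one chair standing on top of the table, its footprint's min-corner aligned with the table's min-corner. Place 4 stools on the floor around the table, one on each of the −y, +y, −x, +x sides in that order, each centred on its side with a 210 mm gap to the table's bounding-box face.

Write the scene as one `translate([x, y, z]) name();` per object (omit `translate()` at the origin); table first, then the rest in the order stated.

table();
translate([0, 0, 683]) chair();
translate([365, -521, 0]) stool();
translate([365, 1145, 0]) stool();
translate([-550, 312, 0]) stool();
translate([1280, 312, 0]) stool();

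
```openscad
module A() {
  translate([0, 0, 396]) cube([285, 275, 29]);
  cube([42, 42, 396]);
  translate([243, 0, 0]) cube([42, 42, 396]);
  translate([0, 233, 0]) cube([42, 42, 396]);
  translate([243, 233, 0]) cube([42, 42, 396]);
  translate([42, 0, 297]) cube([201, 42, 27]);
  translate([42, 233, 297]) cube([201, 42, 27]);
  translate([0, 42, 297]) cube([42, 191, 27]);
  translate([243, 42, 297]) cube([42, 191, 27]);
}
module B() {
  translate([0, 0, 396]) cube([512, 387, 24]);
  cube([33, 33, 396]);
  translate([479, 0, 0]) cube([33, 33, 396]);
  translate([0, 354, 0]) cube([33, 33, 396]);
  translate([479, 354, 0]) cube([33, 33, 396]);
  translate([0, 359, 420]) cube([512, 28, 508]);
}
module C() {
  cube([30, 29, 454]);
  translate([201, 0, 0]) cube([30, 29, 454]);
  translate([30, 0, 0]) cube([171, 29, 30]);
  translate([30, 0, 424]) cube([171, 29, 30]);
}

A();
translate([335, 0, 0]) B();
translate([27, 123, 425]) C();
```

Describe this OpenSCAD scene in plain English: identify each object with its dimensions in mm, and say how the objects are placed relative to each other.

A is a simple wooden stool: a rectangular seat 285 mm (x) by 275 mm (y), 29 mm thick, top face at z = 425 mm, on four square legs, each 42×42 mm in cross-section. The legs rest on z = 0, each flush with a corner of the seat. Four stretchers, 42 mm wide and 27 mm tall, connect adjacent legs with their undersides at z = 297 mm, each running between the inner faces of the legs it joins and aligned with the legs' outer faces on the other axis.

B is a chair. The seat is a 512×387×24 mm slab with its top at z = 420 mm, on four 33×33 mm corner legs (flush with the seat edges, standing on z = 0). A flat backrest 28 mm thick, 508 mm tall, spans the full seat width and rises from the seat top along its +y edge, rear face flush with the rear of the seat.

C is a picture frame with a 171×394 mm rectangular opening (x by z) and a uniform 30 mm border on every side. Frame depth is 29 mm along y. It is built from two vertical stiles running the full outside height and two horizontal rails spanning the gap between the stiles.

The chair is on the floor beside the stool on its +x side. The picture frame is on top of the stool, centred.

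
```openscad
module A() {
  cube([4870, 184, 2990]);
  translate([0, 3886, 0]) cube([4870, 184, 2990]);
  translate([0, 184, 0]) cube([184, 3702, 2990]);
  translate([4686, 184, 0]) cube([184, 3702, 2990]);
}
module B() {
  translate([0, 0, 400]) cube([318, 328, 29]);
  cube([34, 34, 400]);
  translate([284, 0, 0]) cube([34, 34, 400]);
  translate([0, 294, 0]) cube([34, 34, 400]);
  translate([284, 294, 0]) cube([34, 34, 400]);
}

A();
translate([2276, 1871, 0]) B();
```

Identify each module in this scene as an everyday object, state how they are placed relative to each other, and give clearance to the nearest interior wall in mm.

A is a house frame. B is a stool. The stool sits inside the house frame, centred. The clearance to the nearest interior wall is 1687 mm.

Clearances: x = 2092, y = 1687; minimum 1687 mm.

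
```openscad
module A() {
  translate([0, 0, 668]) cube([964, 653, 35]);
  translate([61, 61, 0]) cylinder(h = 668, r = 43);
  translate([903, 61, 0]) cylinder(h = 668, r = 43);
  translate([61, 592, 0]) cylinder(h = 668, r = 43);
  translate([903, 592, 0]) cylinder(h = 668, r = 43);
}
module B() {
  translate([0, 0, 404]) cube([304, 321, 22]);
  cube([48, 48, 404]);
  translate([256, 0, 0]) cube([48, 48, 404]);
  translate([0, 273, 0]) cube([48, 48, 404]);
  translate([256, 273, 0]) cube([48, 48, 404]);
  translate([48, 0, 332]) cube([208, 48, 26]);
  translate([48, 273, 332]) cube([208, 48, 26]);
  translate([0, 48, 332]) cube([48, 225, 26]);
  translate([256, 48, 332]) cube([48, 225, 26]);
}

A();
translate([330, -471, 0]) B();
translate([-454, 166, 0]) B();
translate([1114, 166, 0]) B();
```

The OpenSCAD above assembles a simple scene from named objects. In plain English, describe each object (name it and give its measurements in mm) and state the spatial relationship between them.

A is a table with a 964×653 mm rectangular top, 35 mm thick, top surface at z = 703 mm, supported by four round legs of 86 mm diameter, each leg's bounding box inset 18 mm from the nearest pair of top edges, running from the floor.

B is a simple wooden stool: a rectangular seat 304 mm (x) by 321 mm (y), 22 mm thick, top face at z = 426 mm, on four square legs, each 48×48 mm in cross-section. The legs rest on z = 0, each flush with a corner of the seat. Four stretchers, 48 mm wide and 26 mm tall, connect adjacent legs with their undersides at z = 332 mm, each running between the inner faces of the legs it joins and aligned with the legs' outer faces on the other axis.

Three stools sit around the table at the −y, −x, +x sides.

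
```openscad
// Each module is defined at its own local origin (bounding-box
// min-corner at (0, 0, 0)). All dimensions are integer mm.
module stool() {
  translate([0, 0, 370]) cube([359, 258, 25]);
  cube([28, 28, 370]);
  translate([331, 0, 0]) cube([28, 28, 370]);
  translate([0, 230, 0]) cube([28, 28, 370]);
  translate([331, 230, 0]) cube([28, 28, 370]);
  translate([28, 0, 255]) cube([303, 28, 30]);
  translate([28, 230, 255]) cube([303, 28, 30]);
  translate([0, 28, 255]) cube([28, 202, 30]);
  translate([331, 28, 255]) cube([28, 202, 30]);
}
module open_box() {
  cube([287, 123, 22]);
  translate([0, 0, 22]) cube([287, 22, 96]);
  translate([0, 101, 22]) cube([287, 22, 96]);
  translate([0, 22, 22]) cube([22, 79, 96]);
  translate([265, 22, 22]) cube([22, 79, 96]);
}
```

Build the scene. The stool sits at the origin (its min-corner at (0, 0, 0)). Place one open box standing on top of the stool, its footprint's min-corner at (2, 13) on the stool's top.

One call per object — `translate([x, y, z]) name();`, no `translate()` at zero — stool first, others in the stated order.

stool();
translate([2, 13, 395]) open_box();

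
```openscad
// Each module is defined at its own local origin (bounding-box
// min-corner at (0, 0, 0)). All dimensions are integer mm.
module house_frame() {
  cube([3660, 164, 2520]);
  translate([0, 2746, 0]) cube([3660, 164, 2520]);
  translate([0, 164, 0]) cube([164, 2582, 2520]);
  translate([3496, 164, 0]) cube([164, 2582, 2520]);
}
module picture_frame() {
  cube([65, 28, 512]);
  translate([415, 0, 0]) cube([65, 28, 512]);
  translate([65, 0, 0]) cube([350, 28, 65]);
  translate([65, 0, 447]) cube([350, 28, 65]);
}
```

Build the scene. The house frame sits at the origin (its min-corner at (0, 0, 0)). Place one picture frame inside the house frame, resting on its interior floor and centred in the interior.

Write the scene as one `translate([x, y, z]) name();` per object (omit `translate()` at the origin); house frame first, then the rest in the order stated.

house_frame();
translate([1590, 1441, 0]) picture_frame();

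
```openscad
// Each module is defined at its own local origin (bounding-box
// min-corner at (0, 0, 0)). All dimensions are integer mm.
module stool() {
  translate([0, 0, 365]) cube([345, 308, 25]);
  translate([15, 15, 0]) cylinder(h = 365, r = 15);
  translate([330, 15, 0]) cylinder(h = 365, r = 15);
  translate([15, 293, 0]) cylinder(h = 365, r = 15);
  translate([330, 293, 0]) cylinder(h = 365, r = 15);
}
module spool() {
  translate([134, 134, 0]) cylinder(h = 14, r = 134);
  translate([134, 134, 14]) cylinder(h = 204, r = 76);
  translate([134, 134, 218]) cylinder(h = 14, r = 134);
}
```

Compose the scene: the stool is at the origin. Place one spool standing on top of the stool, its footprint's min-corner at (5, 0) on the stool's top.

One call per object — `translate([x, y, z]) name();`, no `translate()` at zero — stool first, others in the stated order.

stool();
translate([5, 0, 390]) spool();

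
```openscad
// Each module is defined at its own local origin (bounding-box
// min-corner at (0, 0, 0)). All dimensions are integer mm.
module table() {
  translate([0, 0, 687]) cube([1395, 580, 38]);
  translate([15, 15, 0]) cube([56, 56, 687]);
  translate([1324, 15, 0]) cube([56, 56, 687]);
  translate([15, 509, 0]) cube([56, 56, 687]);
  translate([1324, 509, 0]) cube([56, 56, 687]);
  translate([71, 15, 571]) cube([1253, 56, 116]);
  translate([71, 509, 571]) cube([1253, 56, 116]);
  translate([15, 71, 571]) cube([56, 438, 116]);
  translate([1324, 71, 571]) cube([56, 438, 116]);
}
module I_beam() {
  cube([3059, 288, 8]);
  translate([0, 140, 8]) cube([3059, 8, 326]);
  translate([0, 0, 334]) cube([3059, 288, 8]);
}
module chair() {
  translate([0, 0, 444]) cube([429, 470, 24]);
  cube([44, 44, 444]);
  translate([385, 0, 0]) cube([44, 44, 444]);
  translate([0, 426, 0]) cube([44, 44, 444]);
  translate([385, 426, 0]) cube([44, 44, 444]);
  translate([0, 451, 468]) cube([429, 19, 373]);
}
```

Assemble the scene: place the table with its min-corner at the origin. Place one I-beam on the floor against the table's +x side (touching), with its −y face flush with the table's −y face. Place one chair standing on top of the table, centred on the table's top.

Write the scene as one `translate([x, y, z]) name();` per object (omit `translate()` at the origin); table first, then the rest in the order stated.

table();
translate([1395, 0, 0]) I_beam();
translate([483, 55, 725]) chair();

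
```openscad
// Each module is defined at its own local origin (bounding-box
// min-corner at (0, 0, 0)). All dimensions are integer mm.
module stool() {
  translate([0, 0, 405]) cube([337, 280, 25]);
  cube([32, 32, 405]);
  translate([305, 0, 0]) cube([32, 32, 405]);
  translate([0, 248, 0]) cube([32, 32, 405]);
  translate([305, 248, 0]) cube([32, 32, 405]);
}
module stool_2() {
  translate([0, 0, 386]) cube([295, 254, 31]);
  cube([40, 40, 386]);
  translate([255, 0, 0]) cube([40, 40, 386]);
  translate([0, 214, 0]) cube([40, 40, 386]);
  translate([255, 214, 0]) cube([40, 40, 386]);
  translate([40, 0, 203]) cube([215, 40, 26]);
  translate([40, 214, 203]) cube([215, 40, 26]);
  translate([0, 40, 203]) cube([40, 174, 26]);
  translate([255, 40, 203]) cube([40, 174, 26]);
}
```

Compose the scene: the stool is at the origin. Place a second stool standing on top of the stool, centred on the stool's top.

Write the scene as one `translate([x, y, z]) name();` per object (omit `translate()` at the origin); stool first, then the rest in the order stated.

stool();
translate([21, 13, 430]) stool_2();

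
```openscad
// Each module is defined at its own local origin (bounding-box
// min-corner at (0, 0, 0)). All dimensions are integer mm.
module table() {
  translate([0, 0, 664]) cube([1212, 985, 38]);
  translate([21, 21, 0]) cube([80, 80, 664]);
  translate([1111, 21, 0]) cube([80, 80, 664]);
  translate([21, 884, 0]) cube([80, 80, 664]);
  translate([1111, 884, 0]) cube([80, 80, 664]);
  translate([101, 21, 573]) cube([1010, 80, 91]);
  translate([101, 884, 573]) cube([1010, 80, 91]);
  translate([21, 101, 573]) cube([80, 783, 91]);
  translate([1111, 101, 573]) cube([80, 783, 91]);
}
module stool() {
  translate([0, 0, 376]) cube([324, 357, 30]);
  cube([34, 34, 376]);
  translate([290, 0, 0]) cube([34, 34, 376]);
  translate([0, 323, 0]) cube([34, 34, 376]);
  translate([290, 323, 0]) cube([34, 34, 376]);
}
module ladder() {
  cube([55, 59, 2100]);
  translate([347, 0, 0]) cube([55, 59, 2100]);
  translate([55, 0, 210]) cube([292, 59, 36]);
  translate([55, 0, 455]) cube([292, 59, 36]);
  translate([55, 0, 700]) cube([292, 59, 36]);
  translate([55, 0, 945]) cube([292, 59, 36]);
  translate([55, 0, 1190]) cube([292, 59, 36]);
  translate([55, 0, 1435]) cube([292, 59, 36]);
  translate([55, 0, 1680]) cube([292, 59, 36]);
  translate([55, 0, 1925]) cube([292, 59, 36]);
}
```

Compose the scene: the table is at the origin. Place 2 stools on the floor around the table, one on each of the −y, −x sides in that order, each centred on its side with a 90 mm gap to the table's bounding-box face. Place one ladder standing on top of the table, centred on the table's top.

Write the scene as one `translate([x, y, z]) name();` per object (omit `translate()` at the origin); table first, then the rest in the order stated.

table();
translate([444, -447, 0]) stool();
translate([-414, 314, 0]) stool();
translate([405, 463, 702]) ladder();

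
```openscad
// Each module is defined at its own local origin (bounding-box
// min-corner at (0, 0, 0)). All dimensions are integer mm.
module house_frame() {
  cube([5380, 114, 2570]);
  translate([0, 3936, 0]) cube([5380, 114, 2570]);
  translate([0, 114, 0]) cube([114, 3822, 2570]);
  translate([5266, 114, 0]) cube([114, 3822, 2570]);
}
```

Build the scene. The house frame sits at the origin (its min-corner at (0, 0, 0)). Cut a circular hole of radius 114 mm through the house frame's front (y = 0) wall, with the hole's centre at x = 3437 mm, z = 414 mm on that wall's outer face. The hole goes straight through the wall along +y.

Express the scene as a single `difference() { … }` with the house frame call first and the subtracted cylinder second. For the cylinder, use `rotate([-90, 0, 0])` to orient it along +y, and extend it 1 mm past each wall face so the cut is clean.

difference() {
  house_frame();
  translate([3437, -1, 414]) rotate([-90, 0, 0]) cylinder(h = 116, r = 114);
}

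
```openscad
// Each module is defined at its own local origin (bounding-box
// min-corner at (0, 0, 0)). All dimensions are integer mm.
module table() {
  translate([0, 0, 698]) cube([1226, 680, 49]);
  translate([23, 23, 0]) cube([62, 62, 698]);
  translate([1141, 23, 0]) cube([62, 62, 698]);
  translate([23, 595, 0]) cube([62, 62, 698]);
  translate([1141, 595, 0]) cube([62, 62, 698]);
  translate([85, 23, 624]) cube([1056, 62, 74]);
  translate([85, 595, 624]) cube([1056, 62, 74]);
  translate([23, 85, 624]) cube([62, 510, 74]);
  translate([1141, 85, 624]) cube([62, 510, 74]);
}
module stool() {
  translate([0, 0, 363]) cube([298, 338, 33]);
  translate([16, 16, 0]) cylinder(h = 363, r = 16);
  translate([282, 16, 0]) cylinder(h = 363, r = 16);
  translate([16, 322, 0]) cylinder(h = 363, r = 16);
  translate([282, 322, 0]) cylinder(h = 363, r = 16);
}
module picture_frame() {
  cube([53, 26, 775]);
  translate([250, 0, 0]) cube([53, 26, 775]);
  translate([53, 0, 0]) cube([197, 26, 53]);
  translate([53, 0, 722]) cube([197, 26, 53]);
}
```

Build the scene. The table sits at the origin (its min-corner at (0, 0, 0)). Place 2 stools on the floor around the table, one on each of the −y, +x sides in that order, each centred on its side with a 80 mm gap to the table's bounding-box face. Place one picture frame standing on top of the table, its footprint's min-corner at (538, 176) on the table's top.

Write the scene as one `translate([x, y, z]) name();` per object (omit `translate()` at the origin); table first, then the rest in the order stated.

table();
translate([464, -418, 0]) stool();
translate([1306, 171, 0]) stool();
translate([538, 176, 747]) picture_frame();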